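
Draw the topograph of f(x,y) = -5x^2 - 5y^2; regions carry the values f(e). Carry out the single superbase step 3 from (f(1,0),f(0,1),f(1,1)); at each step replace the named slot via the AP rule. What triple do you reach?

start (-5,-5,-10) = (f(1,0),f(0,1),f(1,1))
replace slot 3: 2·((-5)+(-5)) − (-10) = -10 → (-5,-5,-10)

-5,-5,-10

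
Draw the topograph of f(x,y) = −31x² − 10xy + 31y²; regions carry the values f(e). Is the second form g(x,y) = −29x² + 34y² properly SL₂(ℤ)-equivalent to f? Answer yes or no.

D₁ = 3944, D₂ = 3944
river cycle of f (length 14): (31, 10, -31), (-31, 52, 10), (10, 48, -41), (-41, 34, 17), (17, 34, -41), (-41, 48, 10), (10, 52, -31), (-31, 10, 31), (31, 52, -10), (-10, 48, 41), … (4 more)
river cycle of g (length 6): (-29, 58, 5), (5, 62, -5), (-5, 58, 29), (29, 58, -5), (-5, 62, 5), (5, 58, -29)
cycles differ ⇒ inequivalent

no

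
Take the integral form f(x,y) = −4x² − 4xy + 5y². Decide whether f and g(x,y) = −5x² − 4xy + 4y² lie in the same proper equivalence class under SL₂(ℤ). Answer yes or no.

D₁ = 96, D₂ = 96
river cycle of f (length 4): (5, 4, -4), (-4, 4, 5), (5, 6, -3), (-3, 6, 5)
river cycle of g (length 4): (4, 4, -5), (-5, 6, 3), (3, 6, -5), (-5, 4, 4)
cycles differ ⇒ inequivalent

no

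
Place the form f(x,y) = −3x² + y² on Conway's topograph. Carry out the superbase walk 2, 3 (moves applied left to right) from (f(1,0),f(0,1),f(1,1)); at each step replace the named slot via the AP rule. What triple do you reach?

start (-3,1,-2) = (f(1,0),f(0,1),f(1,1))
replace slot 2: 2·((-3)+(-2)) − 1 = -11 → (-3,-11,-2)
replace slot 3: 2·((-3)+(-11)) − (-2) = -26 → (-3,-11,-26)

-3,-11,-26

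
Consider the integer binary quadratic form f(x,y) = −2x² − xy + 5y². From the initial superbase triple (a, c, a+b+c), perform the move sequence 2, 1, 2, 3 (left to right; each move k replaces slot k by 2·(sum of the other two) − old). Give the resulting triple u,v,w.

start (-2,5,2) = (f(1,0),f(0,1),f(1,1))
replace slot 2: 2·((-2)+2) − 5 = -5 → (-2,-5,2)
replace slot 1: 2·((-5)+2) − (-2) = -4 → (-4,-5,2)
replace slot 2: 2·((-4)+2) − (-5) = 1 → (-4,1,2)
replace slot 3: 2·((-4)+1) − 2 = -8 → (-4,1,-8)

-4,1,-8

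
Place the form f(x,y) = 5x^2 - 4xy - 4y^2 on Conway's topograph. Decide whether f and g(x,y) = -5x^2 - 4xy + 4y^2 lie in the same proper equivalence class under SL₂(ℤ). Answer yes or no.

D₁ = 96, D₂ = 96
river cycle of f (length 4): (-4, 4, 5), (5, 6, -3), (-3, 6, 5), (5, 4, -4)
river cycle of g (length 4): (4, 4, -5), (-5, 6, 3), (3, 6, -5), (-5, 4, 4)
cycles differ ⇒ inequivalent

no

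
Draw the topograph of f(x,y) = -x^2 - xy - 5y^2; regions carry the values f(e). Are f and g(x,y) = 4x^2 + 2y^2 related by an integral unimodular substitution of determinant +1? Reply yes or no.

D₁ = -19, D₂ = -32
discriminants differ ⇒ not SL₂(ℤ)-equivalent

no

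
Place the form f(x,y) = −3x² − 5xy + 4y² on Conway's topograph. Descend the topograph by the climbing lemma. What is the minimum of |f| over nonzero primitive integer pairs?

descent: ρ → (4,5,-3)  [lands on river]
river: ρ → (-3,7,2)
river: ρ → (2,5,-6)
river: ρ → (-6,7,1)
river: ρ → (1,7,-6)
river: ρ → (-6,5,2)
river: ρ → (2,7,-3)
river: ρ → (-3,5,4)
river: ρ → (4,3,-4)
river: ρ → (-4,5,3)
river: ρ → (3,7,-2)
river: ρ → (-2,5,6)
river: ρ → (6,7,-1)
river: ρ → (-1,7,6)
river: ρ → (6,5,-2)
river: ρ → (-2,7,3)
river: ρ → (3,5,-4)
river: ρ → (-4,3,4)
closes: descent 1, river 18
min |a| on river = 1

1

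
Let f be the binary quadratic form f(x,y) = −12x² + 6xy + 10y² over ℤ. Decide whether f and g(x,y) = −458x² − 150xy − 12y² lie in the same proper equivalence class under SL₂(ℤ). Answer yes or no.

D₁ = 516, D₂ = 516
river cycle of f (length 10): (10, 14, -8), (-8, 18, 6), (6, 18, -8), (-8, 14, 10), (10, 6, -12), (-12, 18, 4), (4, 22, -2), (-2, 22, 4), (4, 18, -12), (-12, 6, 10)
river cycle of g (length 10): (-12, 6, 10), (10, 14, -8), (-8, 18, 6), (6, 18, -8), (-8, 14, 10), (10, 6, -12), (-12, 18, 4), (4, 22, -2), (-2, 22, 4), (4, 18, -12)
cycles coincide ⇒ equivalent

yes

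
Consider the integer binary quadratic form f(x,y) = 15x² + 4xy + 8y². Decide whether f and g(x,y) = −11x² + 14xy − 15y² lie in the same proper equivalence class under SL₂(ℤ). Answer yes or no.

D₁ = -464, D₂ = -464
f: flip: (15,4,8)→(8,-4,15)
f: reduced (well bottom): (8,-4,15) with a≤c, −a<b≤a
g is negative-definite; reduce −g:
−g: translate: b→8 (≡-14 mod 22), so (11,-14,15)→(11,8,12)
−g: reduced (well bottom): (11,8,12) with a≤c, −a<b≤a
flip sign back: reduced form of g is (-11,-8,-12)
reduced forms (8, -4, 15) vs (-11, -8, -12) ⇒ inequivalent

no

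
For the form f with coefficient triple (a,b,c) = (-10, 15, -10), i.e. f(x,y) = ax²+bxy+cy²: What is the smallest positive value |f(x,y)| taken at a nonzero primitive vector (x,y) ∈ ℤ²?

translate: b→5 (≡-15 mod 20), so (10,-15,10)→(10,5,5)
flip: (10,5,5)→(5,-5,10)
translate: b→5 (≡-5 mod 10), so (5,-5,10)→(5,5,10)
reduced (well bottom): (5,5,10) with a≤c, −a<b≤a
well minimum |f| = |-5| = 5 (negative-definite)

5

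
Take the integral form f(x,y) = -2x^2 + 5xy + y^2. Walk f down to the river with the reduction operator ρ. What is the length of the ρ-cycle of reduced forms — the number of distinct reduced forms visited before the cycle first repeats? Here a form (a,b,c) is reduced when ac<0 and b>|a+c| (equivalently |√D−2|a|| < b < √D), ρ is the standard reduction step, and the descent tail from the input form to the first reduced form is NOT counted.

D = 33, ⌊√D⌋ = 5
river: ρ → (1,5,-2)
river: ρ → (-2,3,3)
river: ρ → (3,3,-2)
river: ρ → (-2,5,1)
ρ-cycle length = 4 (tail of 0 descent steps not counted)

4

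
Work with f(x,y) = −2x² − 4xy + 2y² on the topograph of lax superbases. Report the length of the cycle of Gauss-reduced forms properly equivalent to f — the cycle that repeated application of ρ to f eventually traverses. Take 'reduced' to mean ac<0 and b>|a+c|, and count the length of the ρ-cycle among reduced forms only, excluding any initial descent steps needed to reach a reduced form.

D = 32, ⌊√D⌋ = 5
descent: ρ → (2,4,-2)  [lands on river]
river: ρ → (-2,4,2)
ρ-cycle length = 2 (tail of 1 descent step not counted)

2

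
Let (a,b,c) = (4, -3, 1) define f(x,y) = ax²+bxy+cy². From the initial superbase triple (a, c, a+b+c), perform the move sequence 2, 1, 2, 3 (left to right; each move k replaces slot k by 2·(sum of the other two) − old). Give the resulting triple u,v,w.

start (4,1,2) = (f(1,0),f(0,1),f(1,1))
replace slot 2: 2·(4+2) − 1 = 11 → (4,11,2)
replace slot 1: 2·(11+2) − 4 = 22 → (22,11,2)
replace slot 2: 2·(22+2) − 11 = 37 → (22,37,2)
replace slot 3: 2·(22+37) − 2 = 116 → (22,37,116)

22,37,116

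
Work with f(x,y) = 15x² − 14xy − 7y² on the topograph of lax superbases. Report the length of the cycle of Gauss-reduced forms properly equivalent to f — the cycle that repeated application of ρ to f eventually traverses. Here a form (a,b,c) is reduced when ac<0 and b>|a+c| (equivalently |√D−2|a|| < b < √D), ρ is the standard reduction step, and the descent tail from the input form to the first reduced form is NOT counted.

D = 616, ⌊√D⌋ = 24
descent: ρ → (-7,14,15)  [lands on river]
river: ρ → (15,16,-6)
river: ρ → (-6,20,9)
river: ρ → (9,16,-10)
river: ρ → (-10,24,1)
river: ρ → (1,24,-10)
river: ρ → (-10,16,9)
river: ρ → (9,20,-6)
river: ρ → (-6,16,15)
river: ρ → (15,14,-7)
ρ-cycle length = 10 (tail of 1 descent step not counted)

10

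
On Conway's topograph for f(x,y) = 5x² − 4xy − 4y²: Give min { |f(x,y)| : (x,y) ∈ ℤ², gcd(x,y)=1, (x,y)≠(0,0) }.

descent: ρ → (-4,4,5)  [lands on river]
river: ρ → (5,6,-3)
river: ρ → (-3,6,5)
river: ρ → (5,4,-4)
closes: descent 1, river 4
min |a| on river = 3

3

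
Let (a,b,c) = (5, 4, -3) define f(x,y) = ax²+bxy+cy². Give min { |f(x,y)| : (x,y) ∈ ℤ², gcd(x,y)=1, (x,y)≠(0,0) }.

river: ρ → (-3,8,1)
river: ρ → (1,8,-3)
river: ρ → (-3,4,5)
river: ρ → (5,6,-2)
river: ρ → (-2,6,5)
river: ρ → (5,4,-3)
closes: descent 0, river 6
min |a| on river = 1

1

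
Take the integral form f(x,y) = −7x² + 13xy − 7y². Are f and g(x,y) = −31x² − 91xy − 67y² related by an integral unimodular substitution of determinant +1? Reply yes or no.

D₁ = -27, D₂ = -27
f is negative-definite; reduce −f:
−f: translate: b→1 (≡-13 mod 14), so (7,-13,7)→(7,1,1)
−f: flip: (7,1,1)→(1,-1,7)
−f: translate: b→1 (≡-1 mod 2), so (1,-1,7)→(1,1,7)
−f: reduced (well bottom): (1,1,7) with a≤c, −a<b≤a
flip sign back: reduced form of f is (-1,-1,-7)
g is negative-definite; reduce −g:
−g: translate: b→29 (≡91 mod 62), so (31,91,67)→(31,29,7)
−g: flip: (31,29,7)→(7,-29,31)
−g: translate: b→-1 (≡-29 mod 14), so (7,-29,31)→(7,-1,1)
−g: flip: (7,-1,1)→(1,1,7)
−g: reduced (well bottom): (1,1,7) with a≤c, −a<b≤a
flip sign back: reduced form of g is (-1,-1,-7)
reduced forms (-1, -1, -7) vs (-1, -1, -7) ⇒ equivalent

yes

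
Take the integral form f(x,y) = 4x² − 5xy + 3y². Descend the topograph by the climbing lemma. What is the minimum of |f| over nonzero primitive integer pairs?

translate: b→3 (≡-5 mod 8), so (4,-5,3)→(4,3,2)
flip: (4,3,2)→(2,-3,4)
translate: b→1 (≡-3 mod 4), so (2,-3,4)→(2,1,3)
reduced (well bottom): (2,1,3) with a≤c, −a<b≤a
well minimum = a = 2

2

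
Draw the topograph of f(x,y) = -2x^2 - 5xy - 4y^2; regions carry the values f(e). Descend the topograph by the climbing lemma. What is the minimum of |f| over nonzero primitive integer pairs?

translate: b→1 (≡5 mod 4), so (2,5,4)→(2,1,1)
flip: (2,1,1)→(1,-1,2)
translate: b→1 (≡-1 mod 2), so (1,-1,2)→(1,1,2)
reduced (well bottom): (1,1,2) with a≤c, −a<b≤a
well minimum |f| = |-1| = 1 (negative-definite)

1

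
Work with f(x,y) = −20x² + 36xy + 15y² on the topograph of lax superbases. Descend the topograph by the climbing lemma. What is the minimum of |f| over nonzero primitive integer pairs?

river: ρ → (15,24,-32)
river: ρ → (-32,40,7)
river: ρ → (7,44,-20)
river: ρ → (-20,36,15)
closes: descent 0, river 4
min |a| on river = 7

7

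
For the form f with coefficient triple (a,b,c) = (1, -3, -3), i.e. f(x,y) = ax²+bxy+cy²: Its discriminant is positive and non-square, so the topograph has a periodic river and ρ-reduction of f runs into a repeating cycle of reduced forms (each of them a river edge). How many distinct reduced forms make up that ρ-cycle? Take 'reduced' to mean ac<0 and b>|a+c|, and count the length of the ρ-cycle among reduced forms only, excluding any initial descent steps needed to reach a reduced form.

D = 21, ⌊√D⌋ = 4
descent: ρ → (-3,3,1)  [lands on river]
river: ρ → (1,3,-3)
ρ-cycle length = 2 (tail of 1 descent step not counted)

2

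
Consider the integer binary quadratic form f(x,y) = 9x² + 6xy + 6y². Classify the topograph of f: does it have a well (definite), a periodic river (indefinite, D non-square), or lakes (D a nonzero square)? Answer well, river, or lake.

D = b²−4ac = 6² − 4·9·6 = -180
D < 0 ⇒ definite ⇒ every region one sign ⇒ single well

well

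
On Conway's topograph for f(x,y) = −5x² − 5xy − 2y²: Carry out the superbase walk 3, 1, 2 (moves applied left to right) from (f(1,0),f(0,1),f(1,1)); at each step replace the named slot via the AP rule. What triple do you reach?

start (-5,-2,-12) = (f(1,0),f(0,1),f(1,1))
replace slot 3: 2·((-5)+(-2)) − (-12) = -2 → (-5,-2,-2)
replace slot 1: 2·((-2)+(-2)) − (-5) = -3 → (-3,-2,-2)
replace slot 2: 2·((-3)+(-2)) − (-2) = -8 → (-3,-8,-2)

-3,-8,-2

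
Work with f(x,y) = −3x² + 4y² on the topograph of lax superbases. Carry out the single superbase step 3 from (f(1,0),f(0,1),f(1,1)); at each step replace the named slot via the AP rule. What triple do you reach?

start (-3,4,1) = (f(1,0),f(0,1),f(1,1))
replace slot 3: 2·((-3)+4) − 1 = 1 → (-3,4,1)

-3,4,1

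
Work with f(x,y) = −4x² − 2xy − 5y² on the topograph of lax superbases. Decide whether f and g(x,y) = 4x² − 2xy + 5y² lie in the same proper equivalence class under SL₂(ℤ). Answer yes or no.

D₁ = -76, D₂ = -76
f is negative-definite; reduce −f:
−f: reduced (well bottom): (4,2,5) with a≤c, −a<b≤a
flip sign back: reduced form of f is (-4,-2,-5)
g: reduced (well bottom): (4,-2,5) with a≤c, −a<b≤a
reduced forms (-4, -2, -5) vs (4, -2, 5) ⇒ inequivalent

no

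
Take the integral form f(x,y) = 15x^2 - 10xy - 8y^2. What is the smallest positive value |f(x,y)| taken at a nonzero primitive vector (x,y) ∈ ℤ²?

descent: ρ → (-8,10,15)  [lands on river]
river: ρ → (15,20,-3)
river: ρ → (-3,22,8)
river: ρ → (8,10,-15)
river: ρ → (-15,20,3)
river: ρ → (3,22,-8)
closes: descent 1, river 6
min |a| on river = 3

3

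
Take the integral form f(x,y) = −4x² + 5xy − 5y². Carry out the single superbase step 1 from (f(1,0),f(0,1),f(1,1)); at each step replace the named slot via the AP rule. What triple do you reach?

start (-4,-5,-4) = (f(1,0),f(0,1),f(1,1))
replace slot 1: 2·((-5)+(-4)) − (-4) = -14 → (-14,-5,-4)

-14,-5,-4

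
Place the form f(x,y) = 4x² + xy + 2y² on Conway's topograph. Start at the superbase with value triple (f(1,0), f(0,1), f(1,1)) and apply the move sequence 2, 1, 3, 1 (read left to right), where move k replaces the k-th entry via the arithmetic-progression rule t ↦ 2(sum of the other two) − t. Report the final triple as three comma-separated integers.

start (4,2,7) = (f(1,0),f(0,1),f(1,1))
replace slot 2: 2·(4+7) − 2 = 20 → (4,20,7)
replace slot 1: 2·(20+7) − 4 = 50 → (50,20,7)
replace slot 3: 2·(50+20) − 7 = 133 → (50,20,133)
replace slot 1: 2·(20+133) − 50 = 256 → (256,20,133)

256,20,133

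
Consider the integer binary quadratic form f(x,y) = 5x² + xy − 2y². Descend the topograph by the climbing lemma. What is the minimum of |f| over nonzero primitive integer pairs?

descent: ρ → (-2,3,4)  [lands on river]
river: ρ → (4,5,-1)
river: ρ → (-1,5,4)
river: ρ → (4,3,-2)
river: ρ → (-2,5,2)
river: ρ → (2,3,-4)
river: ρ → (-4,5,1)
river: ρ → (1,5,-4)
river: ρ → (-4,3,2)
river: ρ → (2,5,-2)
closes: descent 1, river 10
min |a| on river = 1

1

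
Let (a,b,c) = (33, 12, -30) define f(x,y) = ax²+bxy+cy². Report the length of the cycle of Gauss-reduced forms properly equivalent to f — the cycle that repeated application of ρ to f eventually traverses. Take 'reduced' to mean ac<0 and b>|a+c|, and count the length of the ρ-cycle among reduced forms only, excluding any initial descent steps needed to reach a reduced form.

D = 4104, ⌊√D⌋ = 64
river: ρ → (-30,48,15)
river: ρ → (15,42,-39)
river: ρ → (-39,36,18)
river: ρ → (18,36,-39)
river: ρ → (-39,42,15)
river: ρ → (15,48,-30)
river: ρ → (-30,12,33)
river: ρ → (33,54,-9)
river: ρ → (-9,54,33)
river: ρ → (33,12,-30)
ρ-cycle length = 10 (tail of 0 descent steps not counted)

10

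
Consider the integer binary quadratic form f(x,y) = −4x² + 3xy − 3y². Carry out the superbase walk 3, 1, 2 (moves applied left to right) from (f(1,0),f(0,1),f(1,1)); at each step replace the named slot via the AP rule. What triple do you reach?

start (-4,-3,-4) = (f(1,0),f(0,1),f(1,1))
replace slot 3: 2·((-4)+(-3)) − (-4) = -10 → (-4,-3,-10)
replace slot 1: 2·((-3)+(-10)) − (-4) = -22 → (-22,-3,-10)
replace slot 2: 2·((-22)+(-10)) − (-3) = -61 → (-22,-61,-10)

-22,-61,-10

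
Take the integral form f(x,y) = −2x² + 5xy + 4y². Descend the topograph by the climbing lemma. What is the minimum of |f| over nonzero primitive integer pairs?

river: ρ → (4,3,-3)
river: ρ → (-3,3,4)
river: ρ → (4,5,-2)
river: ρ → (-2,7,1)
river: ρ → (1,7,-2)
river: ρ → (-2,5,4)
closes: descent 0, river 6
min |a| on river = 1

1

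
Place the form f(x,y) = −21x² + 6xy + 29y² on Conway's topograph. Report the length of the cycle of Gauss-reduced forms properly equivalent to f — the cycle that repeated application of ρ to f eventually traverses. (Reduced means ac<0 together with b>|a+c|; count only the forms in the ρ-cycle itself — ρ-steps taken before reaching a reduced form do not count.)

D = 2472, ⌊√D⌋ = 49
descent: ρ → (29,-6,-21)
descent: ρ → (-21,48,2)  [lands on river]
river: ρ → (2,48,-21)
river: ρ → (-21,36,14)
river: ρ → (14,48,-3)
river: ρ → (-3,48,14)
river: ρ → (14,36,-21)
ρ-cycle length = 6 (tail of 2 descent steps not counted)

6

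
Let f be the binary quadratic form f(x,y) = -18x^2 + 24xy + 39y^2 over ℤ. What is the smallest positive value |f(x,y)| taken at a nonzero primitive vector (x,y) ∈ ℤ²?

river: ρ → (39,54,-3)
river: ρ → (-3,54,39)
river: ρ → (39,24,-18)
river: ρ → (-18,48,15)
river: ρ → (15,42,-27)
river: ρ → (-27,12,30)
river: ρ → (30,48,-9)
river: ρ → (-9,42,45)
river: ρ → (45,48,-6)
river: ρ → (-6,48,45)
river: ρ → (45,42,-9)
river: ρ → (-9,48,30)
river: ρ → (30,12,-27)
river: ρ → (-27,42,15)
river: ρ → (15,48,-18)
river: ρ → (-18,24,39)
closes: descent 0, river 16
min |a| on river = 3

3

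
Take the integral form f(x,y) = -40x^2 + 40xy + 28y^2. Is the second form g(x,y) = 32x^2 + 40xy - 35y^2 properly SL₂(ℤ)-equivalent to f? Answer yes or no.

D₁ = 6080, D₂ = 6080
river cycle of f (length 4): (28, 72, -8), (-8, 72, 28), (28, 40, -40), (-40, 40, 28)
river cycle of g (length 6): (-35, 30, 37), (37, 44, -28), (-28, 68, 13), (13, 62, -43), (-43, 24, 32), (32, 40, -35)
cycles differ ⇒ inequivalent

no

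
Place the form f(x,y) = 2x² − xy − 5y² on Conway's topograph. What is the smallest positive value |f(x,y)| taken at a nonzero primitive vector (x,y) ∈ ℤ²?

descent: ρ → (-5,1,2)
descent: ρ → (2,3,-4)  [lands on river]
river: ρ → (-4,5,1)
river: ρ → (1,5,-4)
river: ρ → (-4,3,2)
river: ρ → (2,5,-2)
river: ρ → (-2,3,4)
river: ρ → (4,5,-1)
river: ρ → (-1,5,4)
river: ρ → (4,3,-2)
river: ρ → (-2,5,2)
closes: descent 2, river 10
min |a| on river = 1

1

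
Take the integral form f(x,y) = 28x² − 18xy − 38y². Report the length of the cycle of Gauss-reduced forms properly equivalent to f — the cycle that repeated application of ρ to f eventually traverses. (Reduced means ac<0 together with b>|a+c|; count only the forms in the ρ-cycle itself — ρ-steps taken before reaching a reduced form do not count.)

D = 4580, ⌊√D⌋ = 67
descent: ρ → (-38,18,28)  [lands on river]
river: ρ → (28,38,-28)
river: ρ → (-28,18,38)
river: ρ → (38,58,-8)
river: ρ → (-8,54,52)
river: ρ → (52,50,-10)
river: ρ → (-10,50,52)
river: ρ → (52,54,-8)
river: ρ → (-8,58,38)
river: ρ → (38,18,-28)
river: ρ → (-28,38,28)
river: ρ → (28,18,-38)
river: ρ → (-38,58,8)
river: ρ → (8,54,-52)
river: ρ → (-52,50,10)
river: ρ → (10,50,-52)
river: ρ → (-52,54,8)
river: ρ → (8,58,-38)
ρ-cycle length = 18 (tail of 1 descent step not counted)

18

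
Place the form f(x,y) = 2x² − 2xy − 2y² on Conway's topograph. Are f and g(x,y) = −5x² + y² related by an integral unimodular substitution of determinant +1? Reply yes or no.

D₁ = 20, D₂ = 20
river cycle of f (length 2): (-2, 2, 2), (2, 2, -2)
river cycle of g (length 2): (1, 4, -1), (-1, 4, 1)
cycles differ ⇒ inequivalent

no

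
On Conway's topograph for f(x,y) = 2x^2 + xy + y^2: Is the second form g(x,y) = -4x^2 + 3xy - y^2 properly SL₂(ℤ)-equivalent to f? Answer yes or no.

D₁ = -7, D₂ = -7
f: flip: (2,1,1)→(1,-1,2)
f: translate: b→1 (≡-1 mod 2), so (1,-1,2)→(1,1,2)
f: reduced (well bottom): (1,1,2) with a≤c, −a<b≤a
g is negative-definite; reduce −g:
−g: flip: (4,-3,1)→(1,3,4)
−g: translate: b→1 (≡3 mod 2), so (1,3,4)→(1,1,2)
−g: reduced (well bottom): (1,1,2) with a≤c, −a<b≤a
flip sign back: reduced form of g is (-1,-1,-2)
reduced forms (1, 1, 2) vs (-1, -1, -2) ⇒ inequivalent

no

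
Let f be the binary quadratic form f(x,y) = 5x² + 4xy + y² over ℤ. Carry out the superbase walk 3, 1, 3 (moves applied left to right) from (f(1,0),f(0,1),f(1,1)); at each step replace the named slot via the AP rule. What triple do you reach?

start (5,1,10) = (f(1,0),f(0,1),f(1,1))
replace slot 3: 2·(5+1) − 10 = 2 → (5,1,2)
replace slot 1: 2·(1+2) − 5 = 1 → (1,1,2)
replace slot 3: 2·(1+1) − 2 = 2 → (1,1,2)

1,1,2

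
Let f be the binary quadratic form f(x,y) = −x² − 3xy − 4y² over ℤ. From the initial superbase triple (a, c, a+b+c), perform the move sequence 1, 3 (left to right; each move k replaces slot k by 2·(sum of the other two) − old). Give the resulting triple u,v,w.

start (-1,-4,-8) = (f(1,0),f(0,1),f(1,1))
replace slot 1: 2·((-4)+(-8)) − (-1) = -23 → (-23,-4,-8)
replace slot 3: 2·((-23)+(-4)) − (-8) = -46 → (-23,-4,-46)

-23,-4,-46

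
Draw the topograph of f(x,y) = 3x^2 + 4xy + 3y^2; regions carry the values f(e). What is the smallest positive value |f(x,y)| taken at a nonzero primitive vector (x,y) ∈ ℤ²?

translate: b→-2 (≡4 mod 6), so (3,4,3)→(3,-2,2)
flip: (3,-2,2)→(2,2,3)
reduced (well bottom): (2,2,3) with a≤c, −a<b≤a
well minimum = a = 2

2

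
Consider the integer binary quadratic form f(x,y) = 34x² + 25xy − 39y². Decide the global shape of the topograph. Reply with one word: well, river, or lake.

D = b²−4ac = 25² − 4·34·(-39) = 5929
D = 77² is a perfect square ⇒ form factors over ℤ ⇒ lakes

lake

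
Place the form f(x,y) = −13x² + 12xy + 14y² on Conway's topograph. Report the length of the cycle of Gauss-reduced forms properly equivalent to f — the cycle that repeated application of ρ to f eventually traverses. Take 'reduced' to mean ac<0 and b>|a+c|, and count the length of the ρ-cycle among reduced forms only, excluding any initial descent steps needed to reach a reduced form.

D = 872, ⌊√D⌋ = 29
river: ρ → (14,16,-11)
river: ρ → (-11,28,2)
river: ρ → (2,28,-11)
river: ρ → (-11,16,14)
river: ρ → (14,12,-13)
river: ρ → (-13,14,13)
river: ρ → (13,12,-14)
river: ρ → (-14,16,11)
river: ρ → (11,28,-2)
river: ρ → (-2,28,11)
river: ρ → (11,16,-14)
river: ρ → (-14,12,13)
river: ρ → (13,14,-13)
river: ρ → (-13,12,14)
ρ-cycle length = 14 (tail of 0 descent steps not counted)

14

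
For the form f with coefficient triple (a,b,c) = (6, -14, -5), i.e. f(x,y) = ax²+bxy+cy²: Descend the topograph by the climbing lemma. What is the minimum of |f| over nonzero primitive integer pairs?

descent: ρ → (-5,14,6)  [lands on river]
river: ρ → (6,10,-9)
river: ρ → (-9,8,7)
river: ρ → (7,6,-10)
river: ρ → (-10,14,3)
river: ρ → (3,16,-5)
closes: descent 1, river 6
min |a| on river = 3

3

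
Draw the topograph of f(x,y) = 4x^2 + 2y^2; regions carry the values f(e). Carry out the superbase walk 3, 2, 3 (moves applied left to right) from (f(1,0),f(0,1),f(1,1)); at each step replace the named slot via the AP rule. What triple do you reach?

start (4,2,6) = (f(1,0),f(0,1),f(1,1))
replace slot 3: 2·(4+2) − 6 = 6 → (4,2,6)
replace slot 2: 2·(4+6) − 2 = 18 → (4,18,6)
replace slot 3: 2·(4+18) − 6 = 38 → (4,18,38)

4,18,38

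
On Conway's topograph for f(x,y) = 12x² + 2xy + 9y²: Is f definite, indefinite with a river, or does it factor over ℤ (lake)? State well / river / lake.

D = b²−4ac = 2² − 4·12·9 = -428
D < 0 ⇒ definite ⇒ every region one sign ⇒ single well

well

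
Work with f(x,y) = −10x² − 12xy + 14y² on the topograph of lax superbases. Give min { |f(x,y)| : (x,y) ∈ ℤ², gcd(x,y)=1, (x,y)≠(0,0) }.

descent: ρ → (14,12,-10)  [lands on river]
river: ρ → (-10,8,16)
river: ρ → (16,24,-2)
river: ρ → (-2,24,16)
river: ρ → (16,8,-10)
river: ρ → (-10,12,14)
river: ρ → (14,16,-8)
river: ρ → (-8,16,14)
closes: descent 1, river 8
min |a| on river = 2

2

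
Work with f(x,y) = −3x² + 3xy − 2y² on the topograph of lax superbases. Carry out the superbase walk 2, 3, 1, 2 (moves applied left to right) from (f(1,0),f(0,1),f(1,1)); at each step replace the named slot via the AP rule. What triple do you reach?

start (-3,-2,-2) = (f(1,0),f(0,1),f(1,1))
replace slot 2: 2·((-3)+(-2)) − (-2) = -8 → (-3,-8,-2)
replace slot 3: 2·((-3)+(-8)) − (-2) = -20 → (-3,-8,-20)
replace slot 1: 2·((-8)+(-20)) − (-3) = -53 → (-53,-8,-20)
replace slot 2: 2·((-53)+(-20)) − (-8) = -138 → (-53,-138,-20)

-53,-138,-20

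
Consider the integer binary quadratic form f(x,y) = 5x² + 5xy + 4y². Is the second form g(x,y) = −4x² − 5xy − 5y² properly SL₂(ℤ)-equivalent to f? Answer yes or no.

D₁ = -55, D₂ = -55
f: flip: (5,5,4)→(4,-5,5)
f: translate: b→3 (≡-5 mod 8), so (4,-5,5)→(4,3,4)
f: reduced (well bottom): (4,3,4) with a≤c, −a<b≤a
g is negative-definite; reduce −g:
−g: translate: b→-3 (≡5 mod 8), so (4,5,5)→(4,-3,4)
−g: flip: (4,-3,4)→(4,3,4)
−g: reduced (well bottom): (4,3,4) with a≤c, −a<b≤a
flip sign back: reduced form of g is (-4,-3,-4)
reduced forms (4, 3, 4) vs (-4, -3, -4) ⇒ inequivalent

no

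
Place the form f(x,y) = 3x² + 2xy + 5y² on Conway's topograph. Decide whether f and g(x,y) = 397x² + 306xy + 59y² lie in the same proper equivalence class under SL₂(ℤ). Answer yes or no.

D₁ = -56, D₂ = -56
f: reduced (well bottom): (3,2,5) with a≤c, −a<b≤a
g: flip: (397,306,59)→(59,-306,397)
g: translate: b→48 (≡-306 mod 118), so (59,-306,397)→(59,48,10)
g: flip: (59,48,10)→(10,-48,59)
g: translate: b→-8 (≡-48 mod 20), so (10,-48,59)→(10,-8,3)
g: flip: (10,-8,3)→(3,8,10)
g: translate: b→2 (≡8 mod 6), so (3,8,10)→(3,2,5)
g: reduced (well bottom): (3,2,5) with a≤c, −a<b≤a
reduced forms (3, 2, 5) vs (3, 2, 5) ⇒ equivalent

yes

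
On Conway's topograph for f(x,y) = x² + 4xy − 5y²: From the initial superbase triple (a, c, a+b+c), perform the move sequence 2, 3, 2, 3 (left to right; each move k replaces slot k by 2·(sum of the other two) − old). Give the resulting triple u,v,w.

start (1,-5,0) = (f(1,0),f(0,1),f(1,1))
replace slot 2: 2·(1+0) − (-5) = 7 → (1,7,0)
replace slot 3: 2·(1+7) − 0 = 16 → (1,7,16)
replace slot 2: 2·(1+16) − 7 = 27 → (1,27,16)
replace slot 3: 2·(1+27) − 16 = 40 → (1,27,40)

1,27,40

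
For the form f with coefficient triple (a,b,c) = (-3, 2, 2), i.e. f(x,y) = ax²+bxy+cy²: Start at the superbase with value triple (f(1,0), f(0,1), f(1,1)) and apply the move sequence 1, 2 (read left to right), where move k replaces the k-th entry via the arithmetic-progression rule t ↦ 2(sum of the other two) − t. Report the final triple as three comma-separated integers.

start (-3,2,1) = (f(1,0),f(0,1),f(1,1))
replace slot 1: 2·(2+1) − (-3) = 9 → (9,2,1)
replace slot 2: 2·(9+1) − 2 = 18 → (9,18,1)

9,18,1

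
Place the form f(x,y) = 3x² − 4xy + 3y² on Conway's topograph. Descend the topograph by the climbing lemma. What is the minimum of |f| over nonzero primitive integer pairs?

translate: b→2 (≡-4 mod 6), so (3,-4,3)→(3,2,2)
flip: (3,2,2)→(2,-2,3)
translate: b→2 (≡-2 mod 4), so (2,-2,3)→(2,2,3)
reduced (well bottom): (2,2,3) with a≤c, −a<b≤a
well minimum = a = 2

2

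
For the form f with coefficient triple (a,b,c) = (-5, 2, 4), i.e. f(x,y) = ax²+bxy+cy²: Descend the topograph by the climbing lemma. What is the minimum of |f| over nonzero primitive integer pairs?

river: ρ → (4,6,-3)
river: ρ → (-3,6,4)
river: ρ → (4,2,-5)
river: ρ → (-5,8,1)
river: ρ → (1,8,-5)
river: ρ → (-5,2,4)
closes: descent 0, river 6
min |a| on river = 1

1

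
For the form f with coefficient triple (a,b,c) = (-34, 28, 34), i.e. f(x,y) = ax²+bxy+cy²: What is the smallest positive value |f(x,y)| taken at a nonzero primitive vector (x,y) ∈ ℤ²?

river: ρ → (34,40,-28)
river: ρ → (-28,72,2)
river: ρ → (2,72,-28)
river: ρ → (-28,40,34)
river: ρ → (34,28,-34)
river: ρ → (-34,40,28)
river: ρ → (28,72,-2)
river: ρ → (-2,72,28)
river: ρ → (28,40,-34)
river: ρ → (-34,28,34)
closes: descent 0, river 10
min |a| on river = 2

2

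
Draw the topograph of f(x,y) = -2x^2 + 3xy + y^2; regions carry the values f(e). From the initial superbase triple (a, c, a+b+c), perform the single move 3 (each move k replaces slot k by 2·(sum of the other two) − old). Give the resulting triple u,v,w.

start (-2,1,2) = (f(1,0),f(0,1),f(1,1))
replace slot 3: 2·((-2)+1) − 2 = -4 → (-2,1,-4)

-2,1,-4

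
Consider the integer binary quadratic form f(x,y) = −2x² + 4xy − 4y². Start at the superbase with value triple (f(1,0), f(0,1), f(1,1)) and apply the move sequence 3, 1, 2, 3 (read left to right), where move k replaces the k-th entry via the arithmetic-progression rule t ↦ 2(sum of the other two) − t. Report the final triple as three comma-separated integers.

start (-2,-4,-2) = (f(1,0),f(0,1),f(1,1))
replace slot 3: 2·((-2)+(-4)) − (-2) = -10 → (-2,-4,-10)
replace slot 1: 2·((-4)+(-10)) − (-2) = -26 → (-26,-4,-10)
replace slot 2: 2·((-26)+(-10)) − (-4) = -68 → (-26,-68,-10)
replace slot 3: 2·((-26)+(-68)) − (-10) = -178 → (-26,-68,-178)

-26,-68,-178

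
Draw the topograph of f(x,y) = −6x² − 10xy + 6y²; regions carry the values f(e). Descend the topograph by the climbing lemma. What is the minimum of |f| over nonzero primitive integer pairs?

descent: ρ → (6,10,-6)  [lands on river]
river: ρ → (-6,14,2)
river: ρ → (2,14,-6)
river: ρ → (-6,10,6)
river: ρ → (6,14,-2)
river: ρ → (-2,14,6)
closes: descent 1, river 6
min |a| on river = 2

2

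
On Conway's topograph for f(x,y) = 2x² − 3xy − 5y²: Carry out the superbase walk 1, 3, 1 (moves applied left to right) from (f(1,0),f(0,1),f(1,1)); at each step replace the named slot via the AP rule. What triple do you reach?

start (2,-5,-6) = (f(1,0),f(0,1),f(1,1))
replace slot 1: 2·((-5)+(-6)) − 2 = -24 → (-24,-5,-6)
replace slot 3: 2·((-24)+(-5)) − (-6) = -52 → (-24,-5,-52)
replace slot 1: 2·((-5)+(-52)) − (-24) = -90 → (-90,-5,-52)

-90,-5,-52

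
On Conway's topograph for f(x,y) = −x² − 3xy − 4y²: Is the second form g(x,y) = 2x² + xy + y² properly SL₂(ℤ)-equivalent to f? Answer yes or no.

D₁ = -7, D₂ = -7
f is negative-definite; reduce −f:
−f: translate: b→1 (≡3 mod 2), so (1,3,4)→(1,1,2)
−f: reduced (well bottom): (1,1,2) with a≤c, −a<b≤a
flip sign back: reduced form of f is (-1,-1,-2)
g: flip: (2,1,1)→(1,-1,2)
g: translate: b→1 (≡-1 mod 2), so (1,-1,2)→(1,1,2)
g: reduced (well bottom): (1,1,2) with a≤c, −a<b≤a
reduced forms (-1, -1, -2) vs (1, 1, 2) ⇒ inequivalent

no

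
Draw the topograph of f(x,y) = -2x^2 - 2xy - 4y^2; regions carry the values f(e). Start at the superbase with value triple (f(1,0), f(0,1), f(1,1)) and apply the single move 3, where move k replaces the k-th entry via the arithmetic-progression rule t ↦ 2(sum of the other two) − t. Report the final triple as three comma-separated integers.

start (-2,-4,-8) = (f(1,0),f(0,1),f(1,1))
replace slot 3: 2·((-2)+(-4)) − (-8) = -4 → (-2,-4,-4)

-2,-4,-4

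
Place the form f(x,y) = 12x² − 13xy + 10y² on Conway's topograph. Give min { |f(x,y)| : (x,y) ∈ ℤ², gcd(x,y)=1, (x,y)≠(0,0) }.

translate: b→11 (≡-13 mod 24), so (12,-13,10)→(12,11,9)
flip: (12,11,9)→(9,-11,12)
translate: b→7 (≡-11 mod 18), so (9,-11,12)→(9,7,10)
reduced (well bottom): (9,7,10) with a≤c, −a<b≤a
well minimum = a = 9

9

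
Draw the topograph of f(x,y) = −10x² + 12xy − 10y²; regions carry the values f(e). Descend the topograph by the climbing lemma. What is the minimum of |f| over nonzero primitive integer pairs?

translate: b→8 (≡-12 mod 20), so (10,-12,10)→(10,8,8)
flip: (10,8,8)→(8,-8,10)
translate: b→8 (≡-8 mod 16), so (8,-8,10)→(8,8,10)
reduced (well bottom): (8,8,10) with a≤c, −a<b≤a
well minimum |f| = |-8| = 8 (negative-definite)

8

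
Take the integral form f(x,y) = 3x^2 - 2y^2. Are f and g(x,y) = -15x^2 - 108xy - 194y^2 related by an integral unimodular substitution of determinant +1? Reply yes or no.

D₁ = 24, D₂ = 24
river cycle of f (length 2): (-2, 4, 1), (1, 4, -2)
river cycle of g (length 2): (-2, 4, 1), (1, 4, -2)
cycles coincide ⇒ equivalent

yes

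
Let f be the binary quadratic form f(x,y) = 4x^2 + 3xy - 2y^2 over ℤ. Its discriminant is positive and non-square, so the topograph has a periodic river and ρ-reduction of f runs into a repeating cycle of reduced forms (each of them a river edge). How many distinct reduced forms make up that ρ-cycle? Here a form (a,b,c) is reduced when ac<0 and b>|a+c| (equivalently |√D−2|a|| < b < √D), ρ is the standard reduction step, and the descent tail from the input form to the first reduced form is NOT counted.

D = 41, ⌊√D⌋ = 6
river: ρ → (-2,5,2)
river: ρ → (2,3,-4)
river: ρ → (-4,5,1)
river: ρ → (1,5,-4)
river: ρ → (-4,3,2)
river: ρ → (2,5,-2)
river: ρ → (-2,3,4)
river: ρ → (4,5,-1)
river: ρ → (-1,5,4)
river: ρ → (4,3,-2)
ρ-cycle length = 10 (tail of 0 descent steps not counted)

10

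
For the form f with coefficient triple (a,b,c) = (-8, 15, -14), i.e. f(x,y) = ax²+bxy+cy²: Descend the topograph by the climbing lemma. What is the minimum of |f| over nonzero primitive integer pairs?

translate: b→1 (≡-15 mod 16), so (8,-15,14)→(8,1,7)
flip: (8,1,7)→(7,-1,8)
reduced (well bottom): (7,-1,8) with a≤c, −a<b≤a
well minimum |f| = |-7| = 7 (negative-definite)

7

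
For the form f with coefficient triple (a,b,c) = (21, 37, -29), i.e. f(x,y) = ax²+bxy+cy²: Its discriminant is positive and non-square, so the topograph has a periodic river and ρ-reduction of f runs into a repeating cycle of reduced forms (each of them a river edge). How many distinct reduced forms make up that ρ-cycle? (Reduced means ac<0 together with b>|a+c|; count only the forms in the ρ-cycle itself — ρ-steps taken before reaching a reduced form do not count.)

D = 3805, ⌊√D⌋ = 61
river: ρ → (-29,21,29)
river: ρ → (29,37,-21)
river: ρ → (-21,47,19)
river: ρ → (19,29,-39)
river: ρ → (-39,49,9)
river: ρ → (9,59,-9)
river: ρ → (-9,49,39)
river: ρ → (39,29,-19)
river: ρ → (-19,47,21)
river: ρ → (21,37,-29)
ρ-cycle length = 10 (tail of 0 descent steps not counted)

10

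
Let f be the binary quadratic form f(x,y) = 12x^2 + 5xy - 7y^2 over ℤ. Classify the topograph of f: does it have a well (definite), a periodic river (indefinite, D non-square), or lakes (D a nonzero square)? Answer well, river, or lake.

D = b²−4ac = 5² − 4·12·(-7) = 361
D = 19² is a perfect square ⇒ form factors over ℤ ⇒ lakes

lake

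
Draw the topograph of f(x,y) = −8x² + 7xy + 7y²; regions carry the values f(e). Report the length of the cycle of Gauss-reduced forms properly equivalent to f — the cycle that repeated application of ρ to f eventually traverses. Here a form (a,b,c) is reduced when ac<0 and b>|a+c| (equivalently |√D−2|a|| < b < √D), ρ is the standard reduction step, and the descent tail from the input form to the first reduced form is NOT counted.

D = 273, ⌊√D⌋ = 16
river: ρ → (7,7,-8)
river: ρ → (-8,9,6)
river: ρ → (6,15,-2)
river: ρ → (-2,13,13)
river: ρ → (13,13,-2)
river: ρ → (-2,15,6)
river: ρ → (6,9,-8)
river: ρ → (-8,7,7)
ρ-cycle length = 8 (tail of 0 descent steps not counted)

8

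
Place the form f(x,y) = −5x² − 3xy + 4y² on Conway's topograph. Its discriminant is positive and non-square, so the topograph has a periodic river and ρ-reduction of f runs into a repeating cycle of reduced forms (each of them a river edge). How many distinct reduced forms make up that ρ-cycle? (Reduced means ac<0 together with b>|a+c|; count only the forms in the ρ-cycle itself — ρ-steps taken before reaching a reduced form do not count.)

D = 89, ⌊√D⌋ = 9
descent: ρ → (4,3,-5)  [lands on river]
river: ρ → (-5,7,2)
river: ρ → (2,9,-1)
river: ρ → (-1,9,2)
river: ρ → (2,7,-5)
river: ρ → (-5,3,4)
river: ρ → (4,5,-4)
river: ρ → (-4,3,5)
river: ρ → (5,7,-2)
river: ρ → (-2,9,1)
river: ρ → (1,9,-2)
river: ρ → (-2,7,5)
river: ρ → (5,3,-4)
river: ρ → (-4,5,4)
ρ-cycle length = 14 (tail of 1 descent step not counted)

14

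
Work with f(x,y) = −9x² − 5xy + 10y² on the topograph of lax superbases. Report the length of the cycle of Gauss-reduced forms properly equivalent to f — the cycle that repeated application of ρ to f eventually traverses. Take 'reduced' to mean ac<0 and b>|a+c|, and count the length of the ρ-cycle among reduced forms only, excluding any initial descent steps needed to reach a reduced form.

D = 385, ⌊√D⌋ = 19
descent: ρ → (10,5,-9)  [lands on river]
river: ρ → (-9,13,6)
river: ρ → (6,11,-11)
river: ρ → (-11,11,6)
river: ρ → (6,13,-9)
river: ρ → (-9,5,10)
river: ρ → (10,15,-4)
river: ρ → (-4,17,6)
river: ρ → (6,19,-1)
river: ρ → (-1,19,6)
river: ρ → (6,17,-4)
river: ρ → (-4,15,10)
ρ-cycle length = 12 (tail of 1 descent step not counted)

12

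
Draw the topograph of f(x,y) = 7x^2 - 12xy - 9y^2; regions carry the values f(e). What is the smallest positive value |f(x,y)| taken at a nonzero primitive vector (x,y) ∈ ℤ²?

descent: ρ → (-9,12,7)  [lands on river]
river: ρ → (7,16,-5)
river: ρ → (-5,14,10)
river: ρ → (10,6,-9)
closes: descent 1, river 4
min |a| on river = 5

5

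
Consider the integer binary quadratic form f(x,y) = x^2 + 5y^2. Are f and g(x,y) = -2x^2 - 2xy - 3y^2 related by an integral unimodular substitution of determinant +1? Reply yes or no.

D₁ = -20, D₂ = -20
f: reduced (well bottom): (1,0,5) with a≤c, −a<b≤a
g is negative-definite; reduce −g:
−g: reduced (well bottom): (2,2,3) with a≤c, −a<b≤a
flip sign back: reduced form of g is (-2,-2,-3)
reduced forms (1, 0, 5) vs (-2, -2, -3) ⇒ inequivalent

no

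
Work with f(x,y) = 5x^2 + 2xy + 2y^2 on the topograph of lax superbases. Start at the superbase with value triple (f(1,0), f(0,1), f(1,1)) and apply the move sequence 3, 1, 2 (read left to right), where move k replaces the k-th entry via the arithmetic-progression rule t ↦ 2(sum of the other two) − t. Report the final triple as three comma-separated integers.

start (5,2,9) = (f(1,0),f(0,1),f(1,1))
replace slot 3: 2·(5+2) − 9 = 5 → (5,2,5)
replace slot 1: 2·(2+5) − 5 = 9 → (9,2,5)
replace slot 2: 2·(9+5) − 2 = 26 → (9,26,5)

9,26,5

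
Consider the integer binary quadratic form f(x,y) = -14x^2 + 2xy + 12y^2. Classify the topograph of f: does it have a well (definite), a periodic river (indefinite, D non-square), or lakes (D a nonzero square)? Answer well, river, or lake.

D = b²−4ac = 2² − 4·(-14)·12 = 676
D = 26² is a perfect square ⇒ form factors over ℤ ⇒ lakes

lake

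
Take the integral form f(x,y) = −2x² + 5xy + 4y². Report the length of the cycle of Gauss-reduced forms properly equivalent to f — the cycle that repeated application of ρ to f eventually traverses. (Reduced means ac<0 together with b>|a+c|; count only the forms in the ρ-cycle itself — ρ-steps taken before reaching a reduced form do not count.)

D = 57, ⌊√D⌋ = 7
river: ρ → (4,3,-3)
river: ρ → (-3,3,4)
river: ρ → (4,5,-2)
river: ρ → (-2,7,1)
river: ρ → (1,7,-2)
river: ρ → (-2,5,4)
ρ-cycle length = 6 (tail of 0 descent steps not counted)

6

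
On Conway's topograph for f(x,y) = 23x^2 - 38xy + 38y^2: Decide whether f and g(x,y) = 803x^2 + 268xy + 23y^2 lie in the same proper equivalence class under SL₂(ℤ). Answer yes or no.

D₁ = -2052, D₂ = -2052
f: translate: b→8 (≡-38 mod 46), so (23,-38,38)→(23,8,23)
f: reduced (well bottom): (23,8,23) with a≤c, −a<b≤a
g: flip: (803,268,23)→(23,-268,803)
g: translate: b→8 (≡-268 mod 46), so (23,-268,803)→(23,8,23)
g: reduced (well bottom): (23,8,23) with a≤c, −a<b≤a
reduced forms (23, 8, 23) vs (23, 8, 23) ⇒ equivalent

yes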